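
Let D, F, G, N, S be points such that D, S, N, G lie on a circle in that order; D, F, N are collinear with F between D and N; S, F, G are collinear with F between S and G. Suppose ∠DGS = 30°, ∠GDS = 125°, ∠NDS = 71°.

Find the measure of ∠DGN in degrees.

1. ∠DNS = 30°  [same arc DS]
2. ∠DSN = 79°  [△DSN]
3. ∠DGN = 101°  [cyclic DSNG, opposite ∠S+∠G]

∠DGN = 101°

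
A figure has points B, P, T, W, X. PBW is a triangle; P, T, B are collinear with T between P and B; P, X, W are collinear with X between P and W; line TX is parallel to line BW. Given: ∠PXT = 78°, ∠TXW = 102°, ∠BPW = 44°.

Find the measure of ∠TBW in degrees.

∠TBW = 58°

1. ∠BWP = 78°  [TX∥BW, corresponding at X]
2. ∠PBW = 58°  [△PBW]
3. ∠TBW = 58°  [T on ray BP]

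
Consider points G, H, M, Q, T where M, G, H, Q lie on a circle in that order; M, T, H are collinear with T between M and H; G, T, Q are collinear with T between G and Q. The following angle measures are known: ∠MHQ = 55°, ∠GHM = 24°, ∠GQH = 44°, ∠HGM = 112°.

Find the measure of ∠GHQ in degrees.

∠GHQ = 79°

1. ∠MGQ = 55°  [same arc MQ]
2. ∠GQM = 24°  [same arc MG]
3. ∠GMQ = 101°  [△MGQ]
4. ∠GHQ = 79°  [cyclic MGHQ, opposite ∠M+∠H]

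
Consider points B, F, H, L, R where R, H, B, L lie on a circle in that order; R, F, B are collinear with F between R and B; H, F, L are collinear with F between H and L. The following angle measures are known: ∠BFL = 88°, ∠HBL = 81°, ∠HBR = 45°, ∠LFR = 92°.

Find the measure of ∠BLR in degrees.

1. ∠HRL = 99°  [cyclic RHBL, opposite ∠R+∠B]
2. ∠HLR = 45°  [same arc RH]
3. ∠BRL = 43°  [△RFL]
4. ∠LHR = 36°  [△RHL]
5. ∠LBR = 36°  [same arc RL]
6. ∠BLR = 101°  [△RBL]

∠BLR = 101°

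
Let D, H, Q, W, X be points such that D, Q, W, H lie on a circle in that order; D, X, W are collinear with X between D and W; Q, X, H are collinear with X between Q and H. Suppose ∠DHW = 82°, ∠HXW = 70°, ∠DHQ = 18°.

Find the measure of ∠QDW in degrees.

1. ∠DQW = 98°  [cyclic DQWH, opposite ∠Q+∠H]
2. ∠DWQ = 18°  [same arc DQ]
3. ∠QDW = 64°  [△DQW]

∠QDW = 64°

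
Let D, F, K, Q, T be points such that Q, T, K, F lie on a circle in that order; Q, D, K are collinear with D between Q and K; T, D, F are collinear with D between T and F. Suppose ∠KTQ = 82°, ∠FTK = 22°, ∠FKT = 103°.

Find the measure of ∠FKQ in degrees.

∠FKQ = 60°

1. ∠KFQ = 98°  [cyclic QTKF, opposite ∠T+∠F]
2. ∠FQK = 22°  [same arc KF]
3. ∠FKQ = 60°  [△QKF]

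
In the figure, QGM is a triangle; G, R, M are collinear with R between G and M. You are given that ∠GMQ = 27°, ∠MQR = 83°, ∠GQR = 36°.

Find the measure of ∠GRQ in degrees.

∠GRQ = 110°

1. ∠QMR = 27°  [R on ray MG]
2. ∠MRQ = 70°  [△QRM]
3. ∠GRQ = 110°  [linear pair at R on GM]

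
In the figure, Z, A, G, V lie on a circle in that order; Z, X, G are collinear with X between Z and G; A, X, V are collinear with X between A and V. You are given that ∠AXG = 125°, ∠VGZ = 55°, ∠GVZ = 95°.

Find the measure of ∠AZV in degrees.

∠AZV = 100°

1. ∠VXZ = 125°  [vertical angles at X]
2. ∠VAZ = 55°  [same arc ZV]
3. ∠GZV = 30°  [△ZGV]
4. ∠AVZ = 25°  [△ZXV]
5. ∠AZV = 100°  [△ZAV]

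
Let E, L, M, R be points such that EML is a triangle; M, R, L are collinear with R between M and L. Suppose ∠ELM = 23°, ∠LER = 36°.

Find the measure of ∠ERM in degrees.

1. ∠ELR = 23°  [R on ray LM]
2. ∠ERL = 121°  [△ERL]
3. ∠ERM = 59°  [linear pair at R on ML]

∠ERM = 59°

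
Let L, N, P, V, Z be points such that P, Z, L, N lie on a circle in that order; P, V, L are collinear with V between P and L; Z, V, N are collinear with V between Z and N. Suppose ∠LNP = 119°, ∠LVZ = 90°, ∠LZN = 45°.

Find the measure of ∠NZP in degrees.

1. ∠LZP = 61°  [cyclic PZLN, opposite ∠Z+∠N]
2. ∠PVZ = 90°  [linear pair at V on PL]
3. ∠PLZ = 45°  [△ZVL]
4. ∠LPZ = 74°  [△PZL]
5. ∠NZP = 16°  [△PVZ]

∠NZP = 16°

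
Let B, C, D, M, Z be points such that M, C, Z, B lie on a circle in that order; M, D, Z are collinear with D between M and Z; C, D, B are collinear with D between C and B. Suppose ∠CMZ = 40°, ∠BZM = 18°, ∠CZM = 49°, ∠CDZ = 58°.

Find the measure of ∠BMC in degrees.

∠BMC = 113°

1. ∠BCM = 18°  [same arc MB]
2. ∠CBM = 49°  [same arc MC]
3. ∠BMC = 113°  [△MCB]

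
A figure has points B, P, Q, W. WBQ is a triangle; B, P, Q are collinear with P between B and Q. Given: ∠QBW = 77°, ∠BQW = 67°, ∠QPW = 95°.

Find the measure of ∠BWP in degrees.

1. ∠PBW = 77°  [P on ray BQ]
2. ∠BPW = 85°  [linear pair at P on BQ]
3. ∠BWP = 18°  [△WBP]

∠BWP = 18°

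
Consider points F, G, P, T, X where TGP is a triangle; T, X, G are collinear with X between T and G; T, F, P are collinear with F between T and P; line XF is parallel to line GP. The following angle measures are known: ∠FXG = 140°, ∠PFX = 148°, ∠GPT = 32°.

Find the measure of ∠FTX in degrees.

1. ∠FXT = 40°  [linear pair at X on TG]
2. ∠TFX = 32°  [linear pair at F on TP]
3. ∠FTX = 108°  [△TXF]

∠FTX = 108°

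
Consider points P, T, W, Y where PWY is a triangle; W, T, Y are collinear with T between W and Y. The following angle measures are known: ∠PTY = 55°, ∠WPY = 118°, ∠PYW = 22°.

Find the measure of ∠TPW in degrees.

∠TPW = 15°

1. ∠PTW = 125°  [linear pair at T on WY]
2. ∠PWY = 40°  [△PWY]
3. ∠PWT = 40°  [T on ray WY]
4. ∠TPW = 15°  [△PWT]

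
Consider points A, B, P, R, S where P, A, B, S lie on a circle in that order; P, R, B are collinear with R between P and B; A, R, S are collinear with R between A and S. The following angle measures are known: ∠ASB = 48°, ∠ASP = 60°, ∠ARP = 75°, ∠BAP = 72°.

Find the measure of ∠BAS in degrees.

1. ∠ABP = 60°  [same arc PA]
2. ∠ARB = 105°  [linear pair at R on PB]
3. ∠BAS = 15°  [△ARB]

∠BAS = 15°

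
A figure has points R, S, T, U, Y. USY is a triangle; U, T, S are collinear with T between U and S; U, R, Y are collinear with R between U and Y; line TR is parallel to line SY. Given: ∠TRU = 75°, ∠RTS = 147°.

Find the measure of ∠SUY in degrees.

1. ∠RTU = 33°  [linear pair at T on US]
2. ∠RUT = 72°  [△UTR]
3. ∠SUY = 72°  [T on US, R on UY]

∠SUY = 72°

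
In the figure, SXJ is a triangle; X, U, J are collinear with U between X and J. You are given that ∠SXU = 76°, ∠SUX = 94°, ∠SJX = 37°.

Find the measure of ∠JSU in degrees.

1. ∠JUS = 86°  [linear pair at U on XJ]
2. ∠SJU = 37°  [U on ray JX]
3. ∠JSU = 57°  [△SUJ]

∠JSU = 57°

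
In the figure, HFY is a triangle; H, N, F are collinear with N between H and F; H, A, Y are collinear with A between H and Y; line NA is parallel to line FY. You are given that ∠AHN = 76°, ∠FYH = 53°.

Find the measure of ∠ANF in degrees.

∠ANF = 129°

1. ∠FHY = 76°  [N on HF, A on HY]
2. ∠HFY = 51°  [△HFY]
3. ∠ANH = 51°  [NA∥FY, corresponding at N]
4. ∠ANF = 129°  [linear pair at N on HF]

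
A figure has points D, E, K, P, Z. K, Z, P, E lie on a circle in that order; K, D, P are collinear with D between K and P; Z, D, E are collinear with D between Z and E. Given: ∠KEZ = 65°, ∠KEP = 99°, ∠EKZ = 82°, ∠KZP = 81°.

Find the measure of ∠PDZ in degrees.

1. ∠KPZ = 65°  [same arc KZ]
2. ∠EZK = 33°  [△KZE]
3. ∠PKZ = 34°  [△KZP]
4. ∠KDZ = 113°  [△KDZ]
5. ∠PDZ = 67°  [linear pair at D on KP]

∠PDZ = 67°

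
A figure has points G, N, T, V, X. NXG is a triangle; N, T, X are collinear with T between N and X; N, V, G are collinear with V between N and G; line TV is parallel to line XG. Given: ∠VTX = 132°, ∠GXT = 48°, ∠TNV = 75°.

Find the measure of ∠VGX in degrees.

∠VGX = 57°

1. ∠GXN = 48°  [T on ray XN]
2. ∠GNX = 75°  [T on NX, V on NG]
3. ∠NGX = 57°  [△NXG]
4. ∠VGX = 57°  [V on ray GN]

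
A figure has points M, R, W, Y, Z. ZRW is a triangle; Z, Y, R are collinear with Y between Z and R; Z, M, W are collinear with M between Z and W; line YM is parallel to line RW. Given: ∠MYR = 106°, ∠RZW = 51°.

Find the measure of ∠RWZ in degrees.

∠RWZ = 55°

1. ∠MYZ = 74°  [linear pair at Y on ZR]
2. ∠MZY = 51°  [Y on ZR, M on ZW]
3. ∠YMZ = 55°  [△ZYM]
4. ∠RWZ = 55°  [YM∥RW, corresponding at M]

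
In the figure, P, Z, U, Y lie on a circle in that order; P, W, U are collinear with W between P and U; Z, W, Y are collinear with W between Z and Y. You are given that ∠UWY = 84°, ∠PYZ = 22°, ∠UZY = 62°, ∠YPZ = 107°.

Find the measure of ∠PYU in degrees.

1. ∠PWY = 96°  [linear pair at W on PU]
2. ∠PZY = 51°  [△PZY]
3. ∠UPY = 62°  [△PWY]
4. ∠PUY = 51°  [same arc PY]
5. ∠PYU = 67°  [△PUY]

∠PYU = 67°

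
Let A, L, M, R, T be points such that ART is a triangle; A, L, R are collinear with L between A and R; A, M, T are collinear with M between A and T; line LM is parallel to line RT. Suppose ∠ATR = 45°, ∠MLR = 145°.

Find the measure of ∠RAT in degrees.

1. ∠AML = 45°  [LM∥RT, corresponding at M]
2. ∠ALM = 35°  [linear pair at L on AR]
3. ∠LAM = 100°  [△ALM]
4. ∠RAT = 100°  [L on AR, M on AT]

∠RAT = 100°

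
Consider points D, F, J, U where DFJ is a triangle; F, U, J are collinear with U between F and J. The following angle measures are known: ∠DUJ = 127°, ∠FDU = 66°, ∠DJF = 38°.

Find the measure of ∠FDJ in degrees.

1. ∠DUF = 53°  [linear pair at U on FJ]
2. ∠DFU = 61°  [△DFU]
3. ∠DFJ = 61°  [U on ray FJ]
4. ∠FDJ = 81°  [△DFJ]

∠FDJ = 81°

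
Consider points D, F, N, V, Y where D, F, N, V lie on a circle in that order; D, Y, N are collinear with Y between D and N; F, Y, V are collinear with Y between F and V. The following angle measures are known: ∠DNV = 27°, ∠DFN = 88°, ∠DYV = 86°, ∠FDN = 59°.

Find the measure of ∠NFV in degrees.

∠NFV = 61°

1. ∠DNF = 33°  [△DFN]
2. ∠FYN = 86°  [vertical angles at Y]
3. ∠NFV = 61°  [△FYN]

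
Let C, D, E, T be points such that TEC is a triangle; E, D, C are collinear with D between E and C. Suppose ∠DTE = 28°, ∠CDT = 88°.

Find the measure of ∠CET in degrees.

1. ∠EDT = 92°  [linear pair at D on EC]
2. ∠DET = 60°  [△TED]
3. ∠CET = 60°  [D on ray EC]

∠CET = 60°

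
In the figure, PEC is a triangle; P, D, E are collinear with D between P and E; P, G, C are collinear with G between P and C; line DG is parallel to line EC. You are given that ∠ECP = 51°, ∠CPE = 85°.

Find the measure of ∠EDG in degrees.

∠EDG = 136°

1. ∠CEP = 44°  [△PEC]
2. ∠GDP = 44°  [DG∥EC, corresponding at D]
3. ∠EDG = 136°  [linear pair at D on PE]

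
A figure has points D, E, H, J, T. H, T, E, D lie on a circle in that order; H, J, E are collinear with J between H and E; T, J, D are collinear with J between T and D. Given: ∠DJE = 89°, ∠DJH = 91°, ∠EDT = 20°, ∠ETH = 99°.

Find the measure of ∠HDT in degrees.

1. ∠EHT = 20°  [same arc TE]
2. ∠HET = 61°  [△HTE]
3. ∠HDT = 61°  [same arc HT]

∠HDT = 61°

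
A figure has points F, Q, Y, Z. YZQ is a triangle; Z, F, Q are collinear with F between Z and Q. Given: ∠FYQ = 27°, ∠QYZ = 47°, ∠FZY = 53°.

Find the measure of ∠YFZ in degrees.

1. ∠QZY = 53°  [F on ray ZQ]
2. ∠YQZ = 80°  [△YZQ]
3. ∠FQY = 80°  [F on ray QZ]
4. ∠QFY = 73°  [△YFQ]
5. ∠YFZ = 107°  [linear pair at F on ZQ]

∠YFZ = 107°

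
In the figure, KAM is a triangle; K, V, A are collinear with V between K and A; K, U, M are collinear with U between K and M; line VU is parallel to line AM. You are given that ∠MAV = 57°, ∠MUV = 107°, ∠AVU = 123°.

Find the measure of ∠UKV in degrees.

∠UKV = 50°

1. ∠KUV = 73°  [linear pair at U on KM]
2. ∠KVU = 57°  [linear pair at V on KA]
3. ∠UKV = 50°  [△KVU]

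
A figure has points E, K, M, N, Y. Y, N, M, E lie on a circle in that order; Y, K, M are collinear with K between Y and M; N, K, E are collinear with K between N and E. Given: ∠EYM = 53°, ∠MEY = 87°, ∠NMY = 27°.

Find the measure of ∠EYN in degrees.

∠EYN = 113°

1. ∠EMY = 40°  [△YME]
2. ∠NEY = 27°  [same arc YN]
3. ∠ENY = 40°  [same arc YE]
4. ∠EYN = 113°  [△YNE]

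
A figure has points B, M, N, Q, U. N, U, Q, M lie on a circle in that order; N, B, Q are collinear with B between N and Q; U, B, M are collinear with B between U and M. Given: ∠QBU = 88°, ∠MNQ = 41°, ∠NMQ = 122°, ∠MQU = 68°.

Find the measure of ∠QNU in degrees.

1. ∠MUQ = 41°  [same arc QM]
2. ∠NUQ = 58°  [cyclic NUQM, opposite ∠U+∠M]
3. ∠NQU = 51°  [△UBQ]
4. ∠QNU = 71°  [△NUQ]

∠QNU = 71°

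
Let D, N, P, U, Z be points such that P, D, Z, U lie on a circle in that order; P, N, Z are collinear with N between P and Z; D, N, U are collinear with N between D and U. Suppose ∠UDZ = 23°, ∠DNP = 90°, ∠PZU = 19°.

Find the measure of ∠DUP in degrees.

∠DUP = 67°

1. ∠UPZ = 23°  [same arc ZU]
2. ∠UNZ = 90°  [vertical angles at N]
3. ∠PNU = 90°  [linear pair at N on PZ]
4. ∠DUP = 67°  [△PNU]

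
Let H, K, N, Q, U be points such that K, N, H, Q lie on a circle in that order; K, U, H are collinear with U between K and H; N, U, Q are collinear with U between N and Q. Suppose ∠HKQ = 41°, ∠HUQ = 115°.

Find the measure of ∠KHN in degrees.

∠KHN = 74°

1. ∠HNQ = 41°  [same arc HQ]
2. ∠KUN = 115°  [vertical angles at U]
3. ∠HUN = 65°  [linear pair at U on KH]
4. ∠KHN = 74°  [△NUH]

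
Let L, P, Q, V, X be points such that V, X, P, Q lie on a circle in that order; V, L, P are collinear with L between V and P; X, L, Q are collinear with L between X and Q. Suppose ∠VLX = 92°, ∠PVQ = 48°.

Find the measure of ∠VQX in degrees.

1. ∠PLQ = 92°  [vertical angles at L]
2. ∠QLV = 88°  [linear pair at L on VP]
3. ∠VQX = 44°  [△VLQ]

∠VQX = 44°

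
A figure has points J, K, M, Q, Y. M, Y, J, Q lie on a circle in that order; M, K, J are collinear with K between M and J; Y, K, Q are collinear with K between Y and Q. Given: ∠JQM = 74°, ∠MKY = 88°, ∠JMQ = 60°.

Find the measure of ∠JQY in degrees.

∠JQY = 46°

1. ∠MJQ = 46°  [△MJQ]
2. ∠JKQ = 88°  [vertical angles at K]
3. ∠JQY = 46°  [△JKQ]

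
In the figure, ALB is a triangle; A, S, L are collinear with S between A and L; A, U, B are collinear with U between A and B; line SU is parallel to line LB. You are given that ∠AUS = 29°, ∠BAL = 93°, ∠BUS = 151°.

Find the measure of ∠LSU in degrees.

1. ∠ABL = 29°  [SU∥LB, corresponding at U]
2. ∠ALB = 58°  [△ALB]
3. ∠ASU = 58°  [SU∥LB, corresponding at S]
4. ∠LSU = 122°  [linear pair at S on AL]

∠LSU = 122°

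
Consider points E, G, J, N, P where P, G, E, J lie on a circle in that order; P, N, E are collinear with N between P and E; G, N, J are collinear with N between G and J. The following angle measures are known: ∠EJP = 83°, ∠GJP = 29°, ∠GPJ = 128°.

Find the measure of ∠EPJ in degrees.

1. ∠JGP = 23°  [△PGJ]
2. ∠JEP = 23°  [same arc PJ]
3. ∠EPJ = 74°  [△PEJ]

∠EPJ = 74°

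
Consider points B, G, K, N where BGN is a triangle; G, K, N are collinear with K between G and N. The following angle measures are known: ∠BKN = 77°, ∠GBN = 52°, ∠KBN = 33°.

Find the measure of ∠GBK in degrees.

1. ∠BNK = 70°  [△BKN]
2. ∠BKG = 103°  [linear pair at K on GN]
3. ∠BNG = 70°  [K on ray NG]
4. ∠BGN = 58°  [△BGN]
5. ∠BGK = 58°  [K on ray GN]
6. ∠GBK = 19°  [△BGK]

∠GBK = 19°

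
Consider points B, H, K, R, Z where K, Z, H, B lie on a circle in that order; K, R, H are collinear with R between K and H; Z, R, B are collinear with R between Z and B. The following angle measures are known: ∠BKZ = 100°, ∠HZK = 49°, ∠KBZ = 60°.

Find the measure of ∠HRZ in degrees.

1. ∠BZK = 20°  [△KZB]
2. ∠HBK = 131°  [cyclic KZHB, opposite ∠Z+∠B]
3. ∠KHZ = 60°  [same arc KZ]
4. ∠BHK = 20°  [same arc KB]
5. ∠BKH = 29°  [△KHB]
6. ∠BZH = 29°  [same arc HB]
7. ∠HRZ = 91°  [△ZRH]

∠HRZ = 91°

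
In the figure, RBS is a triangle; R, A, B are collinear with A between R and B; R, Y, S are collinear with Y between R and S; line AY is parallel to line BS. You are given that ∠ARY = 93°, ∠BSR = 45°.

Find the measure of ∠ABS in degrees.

1. ∠BRS = 93°  [A on RB, Y on RS]
2. ∠RBS = 42°  [△RBS]
3. ∠ABS = 42°  [A on ray BR]

∠ABS = 42°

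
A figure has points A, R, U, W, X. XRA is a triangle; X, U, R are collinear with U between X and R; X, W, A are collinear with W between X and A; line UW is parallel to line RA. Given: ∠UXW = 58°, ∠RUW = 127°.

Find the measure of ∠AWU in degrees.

∠AWU = 111°

1. ∠WUX = 53°  [linear pair at U on XR]
2. ∠UWX = 69°  [△XUW]
3. ∠AWU = 111°  [linear pair at W on XA]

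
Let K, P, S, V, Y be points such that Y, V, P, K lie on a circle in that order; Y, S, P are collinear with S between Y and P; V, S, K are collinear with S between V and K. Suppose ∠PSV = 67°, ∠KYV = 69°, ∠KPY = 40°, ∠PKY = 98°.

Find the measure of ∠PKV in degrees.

∠PKV = 27°

1. ∠KSY = 67°  [vertical angles at S]
2. ∠KSP = 113°  [linear pair at S on YP]
3. ∠PKV = 27°  [△PSK]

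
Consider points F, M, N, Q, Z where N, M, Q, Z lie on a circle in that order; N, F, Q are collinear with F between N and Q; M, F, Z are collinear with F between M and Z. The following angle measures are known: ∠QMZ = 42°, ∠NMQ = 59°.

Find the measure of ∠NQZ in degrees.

1. ∠QNZ = 42°  [same arc QZ]
2. ∠NZQ = 121°  [cyclic NMQZ, opposite ∠M+∠Z]
3. ∠NQZ = 17°  [△NQZ]

∠NQZ = 17°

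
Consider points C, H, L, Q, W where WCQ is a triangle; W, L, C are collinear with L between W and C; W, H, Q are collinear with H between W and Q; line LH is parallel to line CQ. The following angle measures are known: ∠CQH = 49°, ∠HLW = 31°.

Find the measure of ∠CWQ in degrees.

∠CWQ = 100°

1. ∠CQW = 49°  [H on ray QW]
2. ∠QCW = 31°  [LH∥CQ, corresponding at L]
3. ∠CWQ = 100°  [△WCQ]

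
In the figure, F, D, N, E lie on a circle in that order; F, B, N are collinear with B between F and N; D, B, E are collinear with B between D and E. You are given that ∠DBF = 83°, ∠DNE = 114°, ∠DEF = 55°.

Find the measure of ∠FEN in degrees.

∠FEN = 93°

1. ∠EBN = 83°  [vertical angles at B]
2. ∠DFE = 66°  [cyclic FDNE, opposite ∠F+∠N]
3. ∠EDF = 59°  [△FDE]
4. ∠EBF = 97°  [linear pair at B on FN]
5. ∠ENF = 59°  [same arc FE]
6. ∠EFN = 28°  [△FBE]
7. ∠FEN = 93°  [△FNE]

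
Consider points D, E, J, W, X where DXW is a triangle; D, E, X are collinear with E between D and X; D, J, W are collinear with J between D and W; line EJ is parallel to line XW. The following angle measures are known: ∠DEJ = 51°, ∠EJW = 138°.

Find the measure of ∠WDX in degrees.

∠WDX = 87°

1. ∠DJE = 42°  [linear pair at J on DW]
2. ∠EDJ = 87°  [△DEJ]
3. ∠WDX = 87°  [E on DX, J on DW]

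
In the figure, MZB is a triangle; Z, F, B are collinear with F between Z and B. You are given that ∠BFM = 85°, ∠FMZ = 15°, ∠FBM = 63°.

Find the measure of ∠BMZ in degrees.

1. ∠MFZ = 95°  [linear pair at F on ZB]
2. ∠FZM = 70°  [△MZF]
3. ∠MBZ = 63°  [F on ray BZ]
4. ∠BZM = 70°  [F on ray ZB]
5. ∠BMZ = 47°  [△MZB]

∠BMZ = 47°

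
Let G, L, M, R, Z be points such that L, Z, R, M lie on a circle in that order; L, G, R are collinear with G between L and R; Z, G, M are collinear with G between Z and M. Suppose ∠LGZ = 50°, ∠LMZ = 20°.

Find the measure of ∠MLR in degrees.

1. ∠MGR = 50°  [vertical angles at G]
2. ∠LGM = 130°  [linear pair at G on LR]
3. ∠MLR = 30°  [△LGM]

∠MLR = 30°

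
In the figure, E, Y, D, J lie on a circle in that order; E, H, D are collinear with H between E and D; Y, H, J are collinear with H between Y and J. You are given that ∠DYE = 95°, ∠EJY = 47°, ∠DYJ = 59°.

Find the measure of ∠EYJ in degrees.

∠EYJ = 36°

1. ∠DJE = 85°  [cyclic EYDJ, opposite ∠Y+∠J]
2. ∠DEJ = 59°  [same arc DJ]
3. ∠EDJ = 36°  [△EDJ]
4. ∠EYJ = 36°  [same arc EJ]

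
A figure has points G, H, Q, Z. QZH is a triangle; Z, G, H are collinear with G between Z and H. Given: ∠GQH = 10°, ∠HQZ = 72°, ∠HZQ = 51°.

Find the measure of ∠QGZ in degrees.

1. ∠QHZ = 57°  [△QZH]
2. ∠GHQ = 57°  [G on ray HZ]
3. ∠HGQ = 113°  [△QGH]
4. ∠QGZ = 67°  [linear pair at G on ZH]

∠QGZ = 67°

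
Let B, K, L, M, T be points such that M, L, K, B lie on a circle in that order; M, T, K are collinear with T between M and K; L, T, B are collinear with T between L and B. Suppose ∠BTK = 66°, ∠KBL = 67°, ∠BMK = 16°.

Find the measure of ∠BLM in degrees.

1. ∠LTM = 66°  [vertical angles at T]
2. ∠KML = 67°  [same arc LK]
3. ∠BLM = 47°  [△MTL]

∠BLM = 47°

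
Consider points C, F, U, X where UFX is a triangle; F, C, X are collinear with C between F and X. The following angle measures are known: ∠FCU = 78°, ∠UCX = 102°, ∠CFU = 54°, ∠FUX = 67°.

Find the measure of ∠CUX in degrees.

1. ∠UFX = 54°  [C on ray FX]
2. ∠FXU = 59°  [△UFX]
3. ∠CXU = 59°  [C on ray XF]
4. ∠CUX = 19°  [△UCX]

∠CUX = 19°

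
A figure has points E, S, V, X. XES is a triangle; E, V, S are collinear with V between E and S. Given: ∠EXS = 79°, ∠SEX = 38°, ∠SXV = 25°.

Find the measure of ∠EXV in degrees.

∠EXV = 54°

1. ∠ESX = 63°  [△XES]
2. ∠VEX = 38°  [V on ray ES]
3. ∠VSX = 63°  [V on ray SE]
4. ∠SVX = 92°  [△XVS]
5. ∠EVX = 88°  [linear pair at V on ES]
6. ∠EXV = 54°  [△XEV]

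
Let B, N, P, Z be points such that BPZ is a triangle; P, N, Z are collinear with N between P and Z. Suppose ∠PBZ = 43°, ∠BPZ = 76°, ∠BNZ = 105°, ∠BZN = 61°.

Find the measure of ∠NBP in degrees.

1. ∠BPN = 76°  [N on ray PZ]
2. ∠BNP = 75°  [linear pair at N on PZ]
3. ∠NBP = 29°  [△BPN]

∠NBP = 29°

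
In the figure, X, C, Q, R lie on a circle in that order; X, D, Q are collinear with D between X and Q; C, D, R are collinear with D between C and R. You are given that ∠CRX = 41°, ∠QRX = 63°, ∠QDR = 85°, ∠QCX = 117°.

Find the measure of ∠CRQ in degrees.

∠CRQ = 22°

1. ∠CQX = 41°  [same arc XC]
2. ∠CXQ = 22°  [△XCQ]
3. ∠CRQ = 22°  [same arc CQ]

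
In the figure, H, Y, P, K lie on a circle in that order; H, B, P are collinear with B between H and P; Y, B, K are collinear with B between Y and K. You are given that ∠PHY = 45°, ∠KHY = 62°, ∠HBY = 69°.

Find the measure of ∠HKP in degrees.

1. ∠PKY = 45°  [same arc YP]
2. ∠KPY = 118°  [cyclic HYPK, opposite ∠H+∠P]
3. ∠KBP = 69°  [vertical angles at B]
4. ∠KYP = 17°  [△YPK]
5. ∠HPK = 66°  [△PBK]
6. ∠KHP = 17°  [same arc PK]
7. ∠HKP = 97°  [△HPK]

∠HKP = 97°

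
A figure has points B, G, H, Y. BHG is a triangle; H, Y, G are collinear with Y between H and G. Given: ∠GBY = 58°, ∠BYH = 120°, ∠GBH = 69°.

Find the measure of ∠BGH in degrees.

∠BGH = 62°

1. ∠BYG = 60°  [linear pair at Y on HG]
2. ∠BGY = 62°  [△BYG]
3. ∠BGH = 62°  [Y on ray GH]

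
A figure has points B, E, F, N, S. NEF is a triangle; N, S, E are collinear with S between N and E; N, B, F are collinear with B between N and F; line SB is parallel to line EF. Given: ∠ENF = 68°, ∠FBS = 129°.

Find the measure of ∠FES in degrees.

∠FES = 61°

1. ∠BNS = 68°  [S on NE, B on NF]
2. ∠NBS = 51°  [linear pair at B on NF]
3. ∠BSN = 61°  [△NSB]
4. ∠BSE = 119°  [linear pair at S on NE]
5. ∠FES = 61°  [SB∥EF, co-interior at E–S]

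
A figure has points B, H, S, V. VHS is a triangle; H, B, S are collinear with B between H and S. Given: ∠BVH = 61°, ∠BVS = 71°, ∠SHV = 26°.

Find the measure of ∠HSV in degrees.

∠HSV = 22°

1. ∠BHV = 26°  [B on ray HS]
2. ∠HBV = 93°  [△VHB]
3. ∠SBV = 87°  [linear pair at B on HS]
4. ∠BSV = 22°  [△VBS]
5. ∠HSV = 22°  [B on ray SH]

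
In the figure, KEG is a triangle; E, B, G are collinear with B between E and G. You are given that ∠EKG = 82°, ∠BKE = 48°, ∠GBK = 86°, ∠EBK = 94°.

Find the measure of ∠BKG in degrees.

1. ∠BEK = 38°  [△KEB]
2. ∠GEK = 38°  [B on ray EG]
3. ∠EGK = 60°  [△KEG]
4. ∠BGK = 60°  [B on ray GE]
5. ∠BKG = 34°  [△KBG]

∠BKG = 34°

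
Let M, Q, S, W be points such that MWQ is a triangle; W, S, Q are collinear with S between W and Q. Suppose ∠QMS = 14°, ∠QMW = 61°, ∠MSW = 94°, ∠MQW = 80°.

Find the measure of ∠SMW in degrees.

1. ∠MWQ = 39°  [△MWQ]
2. ∠MWS = 39°  [S on ray WQ]
3. ∠SMW = 47°  [△MWS]

∠SMW = 47°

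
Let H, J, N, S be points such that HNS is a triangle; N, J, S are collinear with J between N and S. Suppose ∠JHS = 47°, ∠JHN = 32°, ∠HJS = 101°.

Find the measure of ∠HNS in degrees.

∠HNS = 69°

1. ∠HJN = 79°  [linear pair at J on NS]
2. ∠HNJ = 69°  [△HNJ]
3. ∠HNS = 69°  [J on ray NS]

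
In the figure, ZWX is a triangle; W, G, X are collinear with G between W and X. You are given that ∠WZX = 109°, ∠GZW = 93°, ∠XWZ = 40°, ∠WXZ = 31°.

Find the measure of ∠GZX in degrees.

∠GZX = 16°

1. ∠GWZ = 40°  [G on ray WX]
2. ∠GXZ = 31°  [G on ray XW]
3. ∠WGZ = 47°  [△ZWG]
4. ∠XGZ = 133°  [linear pair at G on WX]
5. ∠GZX = 16°  [△ZGX]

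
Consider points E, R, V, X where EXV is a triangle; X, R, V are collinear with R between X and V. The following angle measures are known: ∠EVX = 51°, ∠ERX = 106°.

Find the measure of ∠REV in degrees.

∠REV = 55°

1. ∠EVR = 51°  [R on ray VX]
2. ∠ERV = 74°  [linear pair at R on XV]
3. ∠REV = 55°  [△ERV]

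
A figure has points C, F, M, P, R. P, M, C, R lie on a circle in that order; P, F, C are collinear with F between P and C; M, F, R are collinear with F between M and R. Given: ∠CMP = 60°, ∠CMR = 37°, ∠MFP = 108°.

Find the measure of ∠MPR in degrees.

∠MPR = 86°

1. ∠CRP = 120°  [cyclic PMCR, opposite ∠M+∠R]
2. ∠CPR = 37°  [same arc CR]
3. ∠CFR = 108°  [vertical angles at F]
4. ∠PCR = 23°  [△PCR]
5. ∠PFR = 72°  [linear pair at F on PC]
6. ∠PMR = 23°  [same arc PR]
7. ∠MRP = 71°  [△PFR]
8. ∠MPR = 86°  [△PMR]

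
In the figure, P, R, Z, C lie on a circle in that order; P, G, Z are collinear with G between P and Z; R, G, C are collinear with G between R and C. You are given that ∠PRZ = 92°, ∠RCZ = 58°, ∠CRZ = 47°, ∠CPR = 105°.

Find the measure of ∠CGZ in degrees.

1. ∠PCZ = 88°  [cyclic PRZC, opposite ∠R+∠C]
2. ∠CPZ = 47°  [same arc ZC]
3. ∠CZP = 45°  [△PZC]
4. ∠CGZ = 77°  [△ZGC]

∠CGZ = 77°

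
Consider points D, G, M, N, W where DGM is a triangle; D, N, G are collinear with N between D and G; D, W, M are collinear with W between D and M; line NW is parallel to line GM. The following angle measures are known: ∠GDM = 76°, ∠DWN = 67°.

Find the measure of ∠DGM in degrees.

1. ∠NDW = 76°  [N on DG, W on DM]
2. ∠DNW = 37°  [△DNW]
3. ∠DGM = 37°  [NW∥GM, corresponding at N]

∠DGM = 37°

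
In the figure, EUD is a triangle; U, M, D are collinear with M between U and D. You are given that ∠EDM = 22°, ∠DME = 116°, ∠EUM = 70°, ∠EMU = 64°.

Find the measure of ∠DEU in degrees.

∠DEU = 88°

1. ∠EDU = 22°  [M on ray DU]
2. ∠DUE = 70°  [M on ray UD]
3. ∠DEU = 88°  [△EUD]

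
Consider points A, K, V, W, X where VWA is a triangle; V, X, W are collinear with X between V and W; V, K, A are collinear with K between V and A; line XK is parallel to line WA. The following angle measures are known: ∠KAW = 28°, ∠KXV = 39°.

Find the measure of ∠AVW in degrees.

∠AVW = 113°

1. ∠VAW = 28°  [K on ray AV]
2. ∠AWV = 39°  [XK∥WA, corresponding at X]
3. ∠AVW = 113°  [△VWA]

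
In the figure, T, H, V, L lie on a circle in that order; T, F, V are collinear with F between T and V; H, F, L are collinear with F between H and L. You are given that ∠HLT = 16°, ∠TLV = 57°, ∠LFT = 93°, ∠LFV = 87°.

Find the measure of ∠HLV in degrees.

1. ∠LTV = 71°  [△TFL]
2. ∠LVT = 52°  [△TVL]
3. ∠HLV = 41°  [△VFL]

∠HLV = 41°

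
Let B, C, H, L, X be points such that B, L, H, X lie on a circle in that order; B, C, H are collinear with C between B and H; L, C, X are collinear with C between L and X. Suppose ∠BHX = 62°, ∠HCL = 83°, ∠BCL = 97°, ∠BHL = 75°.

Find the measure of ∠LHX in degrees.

∠LHX = 137°

1. ∠BLX = 62°  [same arc BX]
2. ∠BXL = 75°  [same arc BL]
3. ∠LBX = 43°  [△BLX]
4. ∠LHX = 137°  [cyclic BLHX, opposite ∠B+∠H]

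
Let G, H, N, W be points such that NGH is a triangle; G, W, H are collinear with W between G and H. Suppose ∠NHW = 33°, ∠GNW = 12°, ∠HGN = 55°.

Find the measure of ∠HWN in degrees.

∠HWN = 67°

1. ∠NGW = 55°  [W on ray GH]
2. ∠GWN = 113°  [△NGW]
3. ∠HWN = 67°  [linear pair at W on GH]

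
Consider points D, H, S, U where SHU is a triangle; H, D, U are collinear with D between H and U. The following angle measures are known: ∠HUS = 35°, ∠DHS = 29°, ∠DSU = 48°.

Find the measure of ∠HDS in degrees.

1. ∠DUS = 35°  [D on ray UH]
2. ∠SDU = 97°  [△SDU]
3. ∠HDS = 83°  [linear pair at D on HU]

∠HDS = 83°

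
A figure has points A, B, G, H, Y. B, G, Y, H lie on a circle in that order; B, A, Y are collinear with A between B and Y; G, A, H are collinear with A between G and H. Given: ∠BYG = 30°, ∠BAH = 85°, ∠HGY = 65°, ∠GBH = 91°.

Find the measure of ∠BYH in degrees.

1. ∠BHG = 30°  [same arc BG]
2. ∠BGH = 59°  [△BGH]
3. ∠BYH = 59°  [same arc BH]

∠BYH = 59°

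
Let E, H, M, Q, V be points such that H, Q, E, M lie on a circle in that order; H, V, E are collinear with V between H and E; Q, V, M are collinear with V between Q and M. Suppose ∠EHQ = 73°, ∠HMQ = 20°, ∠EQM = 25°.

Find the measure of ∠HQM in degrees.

∠HQM = 62°

1. ∠EMQ = 73°  [same arc QE]
2. ∠MEQ = 82°  [△QEM]
3. ∠MHQ = 98°  [cyclic HQEM, opposite ∠H+∠E]
4. ∠HQM = 62°  [△HQM]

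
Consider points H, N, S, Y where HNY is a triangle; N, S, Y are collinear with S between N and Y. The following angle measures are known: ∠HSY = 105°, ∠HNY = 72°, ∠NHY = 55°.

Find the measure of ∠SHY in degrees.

∠SHY = 22°

1. ∠HYN = 53°  [△HNY]
2. ∠HYS = 53°  [S on ray YN]
3. ∠SHY = 22°  [△HSY]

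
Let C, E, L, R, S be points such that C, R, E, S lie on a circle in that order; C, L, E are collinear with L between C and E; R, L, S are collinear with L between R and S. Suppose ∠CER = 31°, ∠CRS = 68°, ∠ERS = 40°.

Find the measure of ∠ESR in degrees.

1. ∠CSR = 31°  [same arc CR]
2. ∠RCS = 81°  [△CRS]
3. ∠RES = 99°  [cyclic CRES, opposite ∠C+∠E]
4. ∠ESR = 41°  [△RES]

∠ESR = 41°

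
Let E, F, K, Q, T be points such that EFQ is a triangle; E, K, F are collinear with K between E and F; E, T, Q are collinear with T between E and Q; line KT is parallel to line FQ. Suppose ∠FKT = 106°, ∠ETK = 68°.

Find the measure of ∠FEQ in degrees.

1. ∠EKT = 74°  [linear pair at K on EF]
2. ∠KET = 38°  [△EKT]
3. ∠FEQ = 38°  [K on EF, T on EQ]

∠FEQ = 38°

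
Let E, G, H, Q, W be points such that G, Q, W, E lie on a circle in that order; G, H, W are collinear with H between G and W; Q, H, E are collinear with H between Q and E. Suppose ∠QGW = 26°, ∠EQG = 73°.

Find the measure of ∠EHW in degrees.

∠EHW = 81°

1. ∠QEW = 26°  [same arc QW]
2. ∠EWG = 73°  [same arc GE]
3. ∠EHW = 81°  [△WHE]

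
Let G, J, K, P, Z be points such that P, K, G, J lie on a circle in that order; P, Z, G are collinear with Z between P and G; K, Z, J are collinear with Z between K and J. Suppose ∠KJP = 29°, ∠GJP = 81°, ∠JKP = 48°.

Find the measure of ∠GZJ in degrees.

∠GZJ = 80°

1. ∠KGP = 29°  [same arc PK]
2. ∠GKP = 99°  [cyclic PKGJ, opposite ∠K+∠J]
3. ∠JGP = 48°  [same arc PJ]
4. ∠GPK = 52°  [△PKG]
5. ∠GJK = 52°  [same arc KG]
6. ∠GZJ = 80°  [△GZJ]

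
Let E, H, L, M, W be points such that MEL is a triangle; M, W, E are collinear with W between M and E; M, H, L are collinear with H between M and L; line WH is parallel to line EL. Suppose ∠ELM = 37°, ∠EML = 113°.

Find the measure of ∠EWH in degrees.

1. ∠LEM = 30°  [△MEL]
2. ∠HWM = 30°  [WH∥EL, corresponding at W]
3. ∠EWH = 150°  [linear pair at W on ME]

∠EWH = 150°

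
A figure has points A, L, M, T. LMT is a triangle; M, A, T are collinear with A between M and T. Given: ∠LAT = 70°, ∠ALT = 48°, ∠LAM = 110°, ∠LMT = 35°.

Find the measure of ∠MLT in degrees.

1. ∠ATL = 62°  [△LAT]
2. ∠LTM = 62°  [A on ray TM]
3. ∠MLT = 83°  [△LMT]

∠MLT = 83°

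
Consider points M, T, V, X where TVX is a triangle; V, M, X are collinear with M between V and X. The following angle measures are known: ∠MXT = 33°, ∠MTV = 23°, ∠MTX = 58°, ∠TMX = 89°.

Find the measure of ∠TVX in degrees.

1. ∠TMV = 91°  [linear pair at M on VX]
2. ∠MVT = 66°  [△TVM]
3. ∠TVX = 66°  [M on ray VX]

∠TVX = 66°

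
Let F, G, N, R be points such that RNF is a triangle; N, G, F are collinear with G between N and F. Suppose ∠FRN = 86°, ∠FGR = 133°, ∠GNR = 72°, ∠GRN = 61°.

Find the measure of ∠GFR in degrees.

∠GFR = 22°

1. ∠FNR = 72°  [G on ray NF]
2. ∠NFR = 22°  [△RNF]
3. ∠GFR = 22°  [G on ray FN]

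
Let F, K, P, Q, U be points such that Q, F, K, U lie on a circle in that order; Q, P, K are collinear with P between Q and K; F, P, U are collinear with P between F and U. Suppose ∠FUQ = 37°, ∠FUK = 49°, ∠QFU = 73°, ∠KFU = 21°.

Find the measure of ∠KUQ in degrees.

∠KUQ = 86°

1. ∠QKU = 73°  [same arc QU]
2. ∠KQU = 21°  [same arc KU]
3. ∠KUQ = 86°  [△QKU]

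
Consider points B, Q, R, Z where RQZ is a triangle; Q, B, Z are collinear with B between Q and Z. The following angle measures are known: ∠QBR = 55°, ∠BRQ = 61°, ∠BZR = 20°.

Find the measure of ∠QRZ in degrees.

1. ∠BQR = 64°  [△RQB]
2. ∠QZR = 20°  [B on ray ZQ]
3. ∠RQZ = 64°  [B on ray QZ]
4. ∠QRZ = 96°  [△RQZ]

∠QRZ = 96°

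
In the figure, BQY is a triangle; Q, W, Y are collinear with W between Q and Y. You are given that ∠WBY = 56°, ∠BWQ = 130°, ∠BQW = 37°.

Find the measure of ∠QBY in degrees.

1. ∠BWY = 50°  [linear pair at W on QY]
2. ∠BQY = 37°  [W on ray QY]
3. ∠BYW = 74°  [△BWY]
4. ∠BYQ = 74°  [W on ray YQ]
5. ∠QBY = 69°  [△BQY]

∠QBY = 69°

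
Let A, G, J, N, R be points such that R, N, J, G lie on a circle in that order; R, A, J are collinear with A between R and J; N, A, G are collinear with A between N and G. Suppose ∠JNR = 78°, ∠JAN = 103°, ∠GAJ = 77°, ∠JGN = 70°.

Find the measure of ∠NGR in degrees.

1. ∠JGR = 102°  [cyclic RNJG, opposite ∠N+∠G]
2. ∠GAR = 103°  [vertical angles at A]
3. ∠GJR = 33°  [△JAG]
4. ∠GRJ = 45°  [△RJG]
5. ∠NGR = 32°  [△RAG]

∠NGR = 32°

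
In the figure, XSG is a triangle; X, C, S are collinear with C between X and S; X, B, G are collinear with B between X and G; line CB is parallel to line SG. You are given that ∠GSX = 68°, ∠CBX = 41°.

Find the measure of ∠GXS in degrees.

∠GXS = 71°

1. ∠BCX = 68°  [CB∥SG, corresponding at C]
2. ∠BXC = 71°  [△XCB]
3. ∠GXS = 71°  [C on XS, B on XG]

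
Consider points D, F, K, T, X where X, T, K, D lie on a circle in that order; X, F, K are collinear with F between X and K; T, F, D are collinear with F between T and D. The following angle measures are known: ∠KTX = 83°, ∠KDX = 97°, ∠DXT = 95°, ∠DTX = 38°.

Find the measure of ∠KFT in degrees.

∠KFT = 88°

1. ∠TDX = 47°  [△XTD]
2. ∠DKX = 38°  [same arc XD]
3. ∠TKX = 47°  [same arc XT]
4. ∠DXK = 45°  [△XKD]
5. ∠DTK = 45°  [same arc KD]
6. ∠KFT = 88°  [△TFK]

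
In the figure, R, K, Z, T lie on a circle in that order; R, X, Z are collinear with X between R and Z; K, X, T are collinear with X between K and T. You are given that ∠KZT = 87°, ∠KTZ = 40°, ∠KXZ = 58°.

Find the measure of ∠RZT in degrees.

1. ∠KRZ = 40°  [same arc KZ]
2. ∠KXR = 122°  [linear pair at X on RZ]
3. ∠RKT = 18°  [△RXK]
4. ∠RZT = 18°  [same arc RT]

∠RZT = 18°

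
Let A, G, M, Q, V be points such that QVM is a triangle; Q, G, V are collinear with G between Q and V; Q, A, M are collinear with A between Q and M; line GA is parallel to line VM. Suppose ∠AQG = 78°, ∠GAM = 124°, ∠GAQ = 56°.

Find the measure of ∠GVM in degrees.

1. ∠AGQ = 46°  [△QGA]
2. ∠AGV = 134°  [linear pair at G on QV]
3. ∠GVM = 46°  [GA∥VM, co-interior at V–G]

∠GVM = 46°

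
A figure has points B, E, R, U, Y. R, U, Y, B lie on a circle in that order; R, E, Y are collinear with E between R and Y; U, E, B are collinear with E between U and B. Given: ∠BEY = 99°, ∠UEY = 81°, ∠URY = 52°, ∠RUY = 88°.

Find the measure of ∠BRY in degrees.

1. ∠UBY = 52°  [same arc UY]
2. ∠RBY = 92°  [cyclic RUYB, opposite ∠U+∠B]
3. ∠BYR = 29°  [△YEB]
4. ∠BRY = 59°  [△RYB]

∠BRY = 59°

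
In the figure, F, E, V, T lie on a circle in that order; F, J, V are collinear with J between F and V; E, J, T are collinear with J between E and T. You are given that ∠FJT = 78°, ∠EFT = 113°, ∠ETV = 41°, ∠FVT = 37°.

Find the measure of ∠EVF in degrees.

∠EVF = 30°

1. ∠EJV = 78°  [vertical angles at J]
2. ∠EVT = 67°  [cyclic FEVT, opposite ∠F+∠V]
3. ∠TEV = 72°  [△EVT]
4. ∠EVF = 30°  [△EJV]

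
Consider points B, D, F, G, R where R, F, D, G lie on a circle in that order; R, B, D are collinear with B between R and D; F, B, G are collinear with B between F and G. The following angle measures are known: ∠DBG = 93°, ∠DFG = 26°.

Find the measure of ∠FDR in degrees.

1. ∠FBR = 93°  [vertical angles at B]
2. ∠DBF = 87°  [linear pair at B on RD]
3. ∠FDR = 67°  [△FBD]

∠FDR = 67°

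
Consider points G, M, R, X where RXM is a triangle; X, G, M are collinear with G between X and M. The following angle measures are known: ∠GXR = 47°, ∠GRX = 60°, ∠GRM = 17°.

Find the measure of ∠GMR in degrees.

1. ∠RGX = 73°  [△RXG]
2. ∠MGR = 107°  [linear pair at G on XM]
3. ∠GMR = 56°  [△RGM]

∠GMR = 56°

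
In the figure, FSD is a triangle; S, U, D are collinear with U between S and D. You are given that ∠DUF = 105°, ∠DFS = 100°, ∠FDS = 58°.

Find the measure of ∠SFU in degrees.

1. ∠FUS = 75°  [linear pair at U on SD]
2. ∠DSF = 22°  [△FSD]
3. ∠FSU = 22°  [U on ray SD]
4. ∠SFU = 83°  [△FSU]

∠SFU = 83°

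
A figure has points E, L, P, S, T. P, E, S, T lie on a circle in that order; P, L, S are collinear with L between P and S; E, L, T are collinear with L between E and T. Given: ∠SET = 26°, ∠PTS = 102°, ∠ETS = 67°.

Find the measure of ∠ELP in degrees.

1. ∠SPT = 26°  [same arc ST]
2. ∠PST = 52°  [△PST]
3. ∠EPS = 67°  [same arc ES]
4. ∠PET = 52°  [same arc PT]
5. ∠ELP = 61°  [△PLE]

∠ELP = 61°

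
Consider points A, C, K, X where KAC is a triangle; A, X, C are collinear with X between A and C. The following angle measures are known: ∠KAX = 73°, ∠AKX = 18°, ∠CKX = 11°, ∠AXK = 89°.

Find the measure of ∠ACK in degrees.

1. ∠CXK = 91°  [linear pair at X on AC]
2. ∠KCX = 78°  [△KXC]
3. ∠ACK = 78°  [X on ray CA]

∠ACK = 78°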